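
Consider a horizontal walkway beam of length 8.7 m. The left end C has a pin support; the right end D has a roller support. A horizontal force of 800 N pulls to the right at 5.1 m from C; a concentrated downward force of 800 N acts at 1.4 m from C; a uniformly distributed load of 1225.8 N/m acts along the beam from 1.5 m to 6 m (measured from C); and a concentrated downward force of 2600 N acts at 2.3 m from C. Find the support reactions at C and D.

Resultant of the distributed load: 1225.8 × 4.5 = 5516.1 N at 3.75 m from C.
Taking moments about C: D_y·8.7 − 800·1.4 − (1225.8·4.5)·3.75 − 2600·2.3 = 0 → D_y = 27785.375/8.7 = 3193.72 ≈ 3194 N.
ΣF_y = 0: C_y + 3193.72 − 800 − 1225.8·4.5 − 2600 = 0 → C_y = 5722 N.
ΣF_x = 0: C_x + 800 = 0 → C_x = -800.0 N.

C_x = -800.0 N, C_y = 5722 N, D_y = 3194 N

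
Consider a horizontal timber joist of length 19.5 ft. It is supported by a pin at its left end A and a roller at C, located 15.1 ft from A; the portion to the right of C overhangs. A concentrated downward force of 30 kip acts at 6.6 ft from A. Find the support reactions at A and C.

ΣM about A: C_y·15.1 − 30·6.6 = 0 → C_y = 198/15.1 = 13.1126 ≈ 13.11 kip.
ΣF_y = 0: A_y + 13.1126 − 30 = 0 → A_y = 16.89 kip.
ΣF_x = 0: no horizontal applied forces, so A_x = 0.

A_x = 0, A_y = 16.89 kip, C_y = 13.11 kip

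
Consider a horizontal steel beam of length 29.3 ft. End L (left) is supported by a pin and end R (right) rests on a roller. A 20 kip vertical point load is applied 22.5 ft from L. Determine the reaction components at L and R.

Taking moments about L: R_y·29.3 − 20·22.5 = 0 → R_y = 450/29.3 = 15.3584 ≈ 15.36 kip.
ΣF_y = 0: L_y + 15.3584 − 20 = 0 → L_y = 4.642 kip.
ΣF_x = 0: no horizontal applied forces, so L_x = 0.

L_x = 0, L_y = 4.642 kip, R_y = 15.36 kip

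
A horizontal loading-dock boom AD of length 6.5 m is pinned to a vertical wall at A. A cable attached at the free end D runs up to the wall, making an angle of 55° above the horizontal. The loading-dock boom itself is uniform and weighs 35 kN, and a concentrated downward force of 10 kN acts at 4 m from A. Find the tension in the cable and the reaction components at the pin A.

ΣM about A: T·sin55°·6.5 − 35·3.25 − 10·4 = 0 → T = 153.75/(6.5·0.819152) = 28.876 ≈ 28.88 kN.
ΣF_x = 0: A_x − T·cos55° = 0 → A_x = 28.876 × 0.573576 = 16.56 kN.
ΣF_y = 0: A_y + T·sin55° − 35 − 10 = 0 → A_y = 45 − 28.876 × 0.819152 = 21.35 kN.

T = 28.88 kN, A_x = 16.56 kN, A_y = 21.35 kN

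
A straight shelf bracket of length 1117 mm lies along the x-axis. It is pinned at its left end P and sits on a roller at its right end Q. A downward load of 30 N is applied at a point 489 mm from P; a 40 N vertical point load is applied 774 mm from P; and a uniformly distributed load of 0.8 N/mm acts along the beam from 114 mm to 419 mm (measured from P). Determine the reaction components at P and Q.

Resultant of the distributed load: 0.8 × 305 = 244 N at 266.5 mm from P.
ΣM about P: Q_y·1117 − 30·489 − 40·774 − (0.8·305)·266.5 = 0 → Q_y = 110656/1117 = 99.0654 ≈ 99.07 N.
ΣF_y = 0: P_y + 99.0654 − 30 − 40 − 0.8·305 = 0 → P_y = 214.9 N.
ΣF_x = 0: no horizontal applied forces, so P_x = 0.

P_x = 0, P_y = 214.9 N, Q_y = 99.07 N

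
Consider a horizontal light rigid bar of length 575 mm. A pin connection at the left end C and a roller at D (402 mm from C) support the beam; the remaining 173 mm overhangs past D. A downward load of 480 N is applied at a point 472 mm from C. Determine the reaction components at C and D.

C_x = 0, C_y = -83.58 N, D_y = 563.6 N

Moments about C: D_y·402 − 480·472 = 0 → D_y = 226560/402 = 563.582 ≈ 563.6 N.
ΣF_y = 0: C_y + 563.582 − 480 = 0 → C_y = -83.58 N.
ΣF_x = 0: no horizontal applied forces, so C_x = 0.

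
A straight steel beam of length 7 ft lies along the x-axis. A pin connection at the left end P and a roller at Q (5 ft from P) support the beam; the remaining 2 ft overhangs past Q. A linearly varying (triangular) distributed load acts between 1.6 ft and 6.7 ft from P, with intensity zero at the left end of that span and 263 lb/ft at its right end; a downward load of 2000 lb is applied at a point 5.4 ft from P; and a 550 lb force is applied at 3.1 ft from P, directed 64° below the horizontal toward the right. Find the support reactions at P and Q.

P_x = -241.1 lb, P_y = 27.85 lb, Q_y = 3137 lb

Resultant of the triangular load: ½ × 263 × 5.1 = 670.65 lb, acting at 5 ft from P (one-third of the span from the peak).
ΣM about P: Q_y·5 − (½·263·5.1)·5 − 2000·5.4 − 550·sin64°·3.1 = 0 → Q_y = 15685.7/5 = 3137.14 ≈ 3137 lb.
ΣF_y = 0: P_y + 3137.14 − ½·263·5.1 − 2000 − 550·sin64° = 0 → P_y = 27.85 lb.
ΣF_x = 0: P_x + 550·cos64° = 0 → P_x = -241.1 lb.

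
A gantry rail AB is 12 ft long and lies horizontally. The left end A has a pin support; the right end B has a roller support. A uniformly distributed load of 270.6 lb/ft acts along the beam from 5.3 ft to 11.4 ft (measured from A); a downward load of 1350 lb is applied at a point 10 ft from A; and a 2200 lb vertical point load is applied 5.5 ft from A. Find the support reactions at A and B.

A_x = 0, A_y = 1919 lb, B_y = 3282 lb

Resultant of the distributed load: 270.6 × 6.1 = 1650.66 lb at 8.35 ft from A.
Taking moments about A: B_y·12 − (270.6·6.1)·8.35 − 1350·10 − 2200·5.5 = 0 → B_y = 39383.011/12 = 3281.92 ≈ 3282 lb.
ΣF_y = 0: A_y + 3281.92 − 270.6·6.1 − 1350 − 2200 = 0 → A_y = 1919 lb.
ΣF_x = 0: no horizontal applied forces, so A_x = 0.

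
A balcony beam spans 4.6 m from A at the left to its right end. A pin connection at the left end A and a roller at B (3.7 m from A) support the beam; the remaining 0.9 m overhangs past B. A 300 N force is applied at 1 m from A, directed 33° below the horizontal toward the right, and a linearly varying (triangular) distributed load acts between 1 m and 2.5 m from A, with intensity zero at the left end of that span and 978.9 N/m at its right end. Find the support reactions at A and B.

A_x = -251.6 N, A_y = 456.6 N, B_y = 441.0 N

Resultant of the triangular load: ½ × 978.9 × 1.5 = 734.175 N, acting at 2 m from A (one-third of the span from the peak).
ΣM about A: B_y·3.7 − 300·sin33°·1 − (½·978.9·1.5)·2 = 0 → B_y = 1631.74/3.7 = 441.011 ≈ 441.0 N.
ΣF_y = 0: A_y + 441.011 − 300·sin33° − ½·978.9·1.5 = 0 → A_y = 456.6 N.
ΣF_x = 0: A_x + 300·cos33° = 0 → A_x = -251.6 N.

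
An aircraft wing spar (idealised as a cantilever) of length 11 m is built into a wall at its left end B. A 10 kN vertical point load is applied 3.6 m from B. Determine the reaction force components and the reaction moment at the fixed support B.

ΣF_x = 0: B_x = 0.
ΣF_y = 0: B_y − 10 = 0 → B_y = 10.00 kN.
ΣM about B: M_B − 10·3.6 = 0 → M_B = 36.00 kN·m.

B_x = 0, B_y = 10.00 kN, M_B = 36.00 kN·m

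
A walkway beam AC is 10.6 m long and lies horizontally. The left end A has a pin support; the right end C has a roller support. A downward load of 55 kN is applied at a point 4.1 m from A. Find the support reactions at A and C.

A_x = 0, A_y = 33.73 kN, C_y = 21.27 kN

Taking moments about A: C_y·10.6 − 55·4.1 = 0 → C_y = 225.5/10.6 = 21.2736 ≈ 21.27 kN.
ΣF_y = 0: A_y + 21.2736 − 55 = 0 → A_y = 33.73 kN.
ΣF_x = 0: no horizontal applied forces, so A_x = 0.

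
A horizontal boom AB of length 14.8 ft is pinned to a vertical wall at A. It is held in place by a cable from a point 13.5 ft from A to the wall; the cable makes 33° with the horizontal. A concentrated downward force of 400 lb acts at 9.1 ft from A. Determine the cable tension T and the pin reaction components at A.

ΣM about A: T·sin33°·13.5 − 400·9.1 = 0 → T = 3640/(13.5·0.544639) = 495.061 ≈ 495.1 lb.
ΣF_x = 0: A_x − T·cos33° = 0 → A_x = 495.061 × 0.838671 = 415.2 lb.
ΣF_y = 0: A_y + T·sin33° − 400 = 0 → A_y = 400 − 495.061 × 0.544639 = 130.4 lb.

T = 495.1 lb, A_x = 415.2 lb, A_y = 130.4 lb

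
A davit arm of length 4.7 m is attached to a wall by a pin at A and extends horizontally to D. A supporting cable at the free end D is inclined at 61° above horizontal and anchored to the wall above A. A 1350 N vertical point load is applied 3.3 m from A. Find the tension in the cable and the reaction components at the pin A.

T = 1084 N, A_x = 525.4 N, A_y = 402.1 N

ΣM about A: T·sin61°·4.7 − 1350·3.3 = 0 → T = 4455/(4.7·0.87462) = 1083.75 ≈ 1084 N.
ΣF_x = 0: A_x − T·cos61° = 0 → A_x = 1083.75 × 0.48481 = 525.4 N.
ΣF_y = 0: A_y + T·sin61° − 1350 = 0 → A_y = 1350 − 1083.75 × 0.87462 = 402.1 N.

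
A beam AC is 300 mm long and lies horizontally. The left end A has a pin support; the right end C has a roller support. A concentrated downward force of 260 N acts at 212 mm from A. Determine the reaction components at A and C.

Taking moments about A: C_y·300 − 260·212 = 0 → C_y = 55120/300 = 183.733 ≈ 183.7 N.
ΣF_y = 0: A_y + 183.733 − 260 = 0 → A_y = 76.27 N.
ΣF_x = 0: no horizontal applied forces, so A_x = 0.

A_x = 0, A_y = 76.27 N, C_y = 183.7 N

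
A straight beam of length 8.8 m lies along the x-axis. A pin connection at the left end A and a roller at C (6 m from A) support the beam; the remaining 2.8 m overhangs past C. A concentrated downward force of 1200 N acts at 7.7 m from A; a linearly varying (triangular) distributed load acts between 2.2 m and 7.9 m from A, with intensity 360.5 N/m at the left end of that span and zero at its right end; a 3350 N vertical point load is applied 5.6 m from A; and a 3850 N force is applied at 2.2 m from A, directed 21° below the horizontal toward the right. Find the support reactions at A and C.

A_x = -3594 N, A_y = 1083 N, C_y = 5875 N

Resultant of the triangular load: ½ × 360.5 × 5.7 = 1027.425 N, acting at 4.1 m from A (one-third of the span from the peak).
ΣM about A: C_y·6 − 1200·7.7 − (½·360.5·5.7)·4.1 − 3350·5.6 − 3850·sin21°·2.2 = 0 → C_y = 35247.8/6 = 5874.63 ≈ 5875 N.
ΣF_y = 0: A_y + 5874.63 − 1200 − ½·360.5·5.7 − 3350 − 3850·sin21° = 0 → A_y = 1083 N.
ΣF_x = 0: A_x + 3850·cos21° = 0 → A_x = -3594 N.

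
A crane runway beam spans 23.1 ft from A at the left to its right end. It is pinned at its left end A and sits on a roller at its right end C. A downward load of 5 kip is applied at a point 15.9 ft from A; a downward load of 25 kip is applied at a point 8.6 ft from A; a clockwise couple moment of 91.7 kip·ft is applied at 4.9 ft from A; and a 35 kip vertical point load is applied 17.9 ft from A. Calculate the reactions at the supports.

A_x = 0, A_y = 21.16 kip, C_y = 43.84 kip

ΣM about A: C_y·23.1 − 5·15.9 − 25·8.6 − 91.7 − 35·17.9 = 0 → C_y = 1012.7/23.1 = 43.8398 ≈ 43.84 kip.
ΣF_y = 0: A_y + 43.8398 − 5 − 25 − 35 = 0 → A_y = 21.16 kip.
ΣF_x = 0: no horizontal applied forces, so A_x = 0.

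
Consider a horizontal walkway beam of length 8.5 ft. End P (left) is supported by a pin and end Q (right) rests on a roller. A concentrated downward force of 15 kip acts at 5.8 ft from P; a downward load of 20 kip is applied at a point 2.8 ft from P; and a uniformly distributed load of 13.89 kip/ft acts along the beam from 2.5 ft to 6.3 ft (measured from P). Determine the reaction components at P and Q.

Resultant of the distributed load: 13.89 × 3.8 = 52.782 kip at 4.4 ft from P.
ΣM about P: Q_y·8.5 − 15·5.8 − 20·2.8 − (13.89·3.8)·4.4 = 0 → Q_y = 375.2408/8.5 = 44.146 ≈ 44.15 kip.
ΣF_y = 0: P_y + 44.146 − 15 − 20 − 13.89·3.8 = 0 → P_y = 43.64 kip.
ΣF_x = 0: no horizontal applied forces, so P_x = 0.

P_x = 0, P_y = 43.64 kip, Q_y = 44.15 kip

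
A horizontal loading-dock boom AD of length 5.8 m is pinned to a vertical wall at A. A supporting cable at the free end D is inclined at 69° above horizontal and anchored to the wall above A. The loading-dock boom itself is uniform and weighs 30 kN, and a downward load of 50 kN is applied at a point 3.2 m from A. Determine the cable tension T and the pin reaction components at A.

T = 45.62 kN, A_x = 16.35 kN, A_y = 37.41 kN

ΣM about A: T·sin69°·5.8 − 30·2.9 − 50·3.2 = 0 → T = 247/(5.8·0.93358) = 45.616 ≈ 45.62 kN.
ΣF_x = 0: A_x − T·cos69° = 0 → A_x = 45.616 × 0.358368 = 16.35 kN.
ΣF_y = 0: A_y + T·sin69° − 30 − 50 = 0 → A_y = 80 − 45.616 × 0.93358 = 37.41 kN.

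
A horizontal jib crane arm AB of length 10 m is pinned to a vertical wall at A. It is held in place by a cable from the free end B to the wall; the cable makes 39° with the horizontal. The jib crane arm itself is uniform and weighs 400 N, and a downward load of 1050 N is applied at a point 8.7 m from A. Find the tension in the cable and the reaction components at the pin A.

T = 1769 N, A_x = 1375 N, A_y = 336.5 N

ΣM about A: T·sin39°·10 − 400·5 − 1050·8.7 = 0 → T = 11135/(10·0.62932) = 1769.37 ≈ 1769 N.
ΣF_x = 0: A_x − T·cos39° = 0 → A_x = 1769.37 × 0.777146 = 1375 N.
ΣF_y = 0: A_y + T·sin39° − 400 − 1050 = 0 → A_y = 1450 − 1769.37 × 0.62932 = 336.5 N.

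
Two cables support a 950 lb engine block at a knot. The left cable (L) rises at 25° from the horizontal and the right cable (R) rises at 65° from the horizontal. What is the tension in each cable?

T_L = 401.5 lb, T_R = 861.0 lb

ΣF_x = 0: −T_L·cos25° + T_R·cos65° = 0 → T_R = 2.14451·T_L.
ΣF_y = 0: T_L·sin25° + T_R·sin65° = 950.
Substitute: T_L·(0.422618 + 2.14451·0.906308) = 950 → T_L = 401.487 ≈ 401.5 lb.
Then T_R = 2.14451 × 401.487 = 861.0 lb.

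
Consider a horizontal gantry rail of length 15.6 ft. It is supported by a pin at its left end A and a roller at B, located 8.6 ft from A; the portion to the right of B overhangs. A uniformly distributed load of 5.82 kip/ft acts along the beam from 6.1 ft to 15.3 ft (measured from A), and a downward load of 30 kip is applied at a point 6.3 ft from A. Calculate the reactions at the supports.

A_x = 0, A_y = -5.051 kip, B_y = 88.60 kip

Resultant of the distributed load: 5.82 × 9.2 = 53.544 kip at 10.7 ft from A.
ΣM about A: B_y·8.6 − (5.82·9.2)·10.7 − 30·6.3 = 0 → B_y = 761.9208/8.6 = 88.5954 ≈ 88.60 kip.
ΣF_y = 0: A_y + 88.5954 − 5.82·9.2 − 30 = 0 → A_y = -5.051 kip.
ΣF_x = 0: no horizontal applied forces, so A_x = 0.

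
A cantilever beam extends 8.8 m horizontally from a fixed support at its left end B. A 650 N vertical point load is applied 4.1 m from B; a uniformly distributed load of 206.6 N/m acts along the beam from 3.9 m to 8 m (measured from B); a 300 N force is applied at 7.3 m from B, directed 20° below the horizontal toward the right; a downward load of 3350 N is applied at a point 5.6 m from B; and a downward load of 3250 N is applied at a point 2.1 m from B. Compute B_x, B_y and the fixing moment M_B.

B_x = -281.9 N, B_y = 8200 N, M_B = 34040 N·m

Resultant of the distributed load: 206.6 × 4.1 = 847.06 N at 5.95 m from B.
ΣF_x = 0: B_x + 300·cos20° = 0 → B_x = -281.9 N.
ΣF_y = 0: B_y − 650 − 206.6·4.1 − 300·sin20° − 3350 − 3250 = 0 → B_y = 8200 N.
ΣM about B: M_B − 650·4.1 − (206.6·4.1)·5.95 − 300·sin20°·7.3 − 3350·5.6 − 3250·2.1 = 0 → M_B = 34040 N·m.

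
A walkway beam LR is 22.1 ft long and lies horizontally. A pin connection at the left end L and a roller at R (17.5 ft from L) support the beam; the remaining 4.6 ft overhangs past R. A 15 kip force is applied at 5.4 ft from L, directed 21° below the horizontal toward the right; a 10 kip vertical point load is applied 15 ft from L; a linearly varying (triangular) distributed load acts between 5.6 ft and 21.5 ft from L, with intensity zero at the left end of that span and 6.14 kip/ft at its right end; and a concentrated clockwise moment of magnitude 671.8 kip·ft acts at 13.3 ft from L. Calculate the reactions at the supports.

L_x = -14.00 kip, L_y = -29.62 kip, R_y = 93.81 kip

Resultant of the triangular load: ½ × 6.14 × 15.9 = 48.813 kip, acting at 16.2 ft from L (one-third of the span from the peak).
ΣM about L: R_y·17.5 − 15·sin21°·5.4 − 10·15 − (½·6.14·15.9)·16.2 − 671.8 = 0 → R_y = 1641.6/17.5 = 93.8057 ≈ 93.81 kip.
ΣF_y = 0: L_y + 93.8057 − 15·sin21° − 10 − ½·6.14·15.9 = 0 → L_y = -29.62 kip.
ΣF_x = 0: L_x + 15·cos21° = 0 → L_x = -14.00 kip.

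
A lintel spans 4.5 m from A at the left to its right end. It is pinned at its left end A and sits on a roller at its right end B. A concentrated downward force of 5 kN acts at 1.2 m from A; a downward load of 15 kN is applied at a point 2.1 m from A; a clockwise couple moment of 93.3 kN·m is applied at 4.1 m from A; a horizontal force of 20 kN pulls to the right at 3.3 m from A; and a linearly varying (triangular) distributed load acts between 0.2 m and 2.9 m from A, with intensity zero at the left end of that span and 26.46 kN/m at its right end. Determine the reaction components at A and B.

A_x = -20.00 kN, A_y = 10.78 kN, B_y = 44.94 kN

Resultant of the triangular load: ½ × 26.46 × 2.7 = 35.721 kN, acting at 2 m from A (one-third of the span from the peak).
Moments about A: B_y·4.5 − 5·1.2 − 15·2.1 − 93.3 − (½·26.46·2.7)·2 = 0 → B_y = 202.242/4.5 = 44.9427 ≈ 44.94 kN.
ΣF_y = 0: A_y + 44.9427 − 5 − 15 − ½·26.46·2.7 = 0 → A_y = 10.78 kN.
ΣF_x = 0: A_x + 20 = 0 → A_x = -20.00 kN.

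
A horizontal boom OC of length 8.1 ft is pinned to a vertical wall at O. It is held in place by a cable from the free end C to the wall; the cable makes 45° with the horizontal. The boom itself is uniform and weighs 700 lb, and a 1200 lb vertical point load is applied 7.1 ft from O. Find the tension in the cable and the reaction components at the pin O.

ΣM about O: T·sin45°·8.1 − 700·4.05 − 1200·7.1 = 0 → T = 11355/(8.1·0.707107) = 1982.52 ≈ 1983 lb.
ΣF_x = 0: O_x − T·cos45° = 0 → O_x = 1982.52 × 0.707107 = 1402 lb.
ΣF_y = 0: O_y + T·sin45° − 700 − 1200 = 0 → O_y = 1900 − 1982.52 × 0.707107 = 498.1 lb.

T = 1983 lb, O_x = 1402 lb, O_y = 498.1 lb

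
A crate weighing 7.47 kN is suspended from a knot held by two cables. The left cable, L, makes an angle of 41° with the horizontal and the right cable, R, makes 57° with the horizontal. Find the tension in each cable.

ΣF_x = 0: −T_L·cos41° + T_R·cos57° = 0 → T_R = 1.38571·T_L.
ΣF_y = 0: T_L·sin41° + T_R·sin57° = 7.47.
Substitute: T_L·(0.656059 + 1.38571·0.838671) = 7.47 → T_L = 4.10843 ≈ 4.108 kN.
Then T_R = 1.38571 × 4.10843 = 5.693 kN.

T_L = 4.108 kN, T_R = 5.693 kN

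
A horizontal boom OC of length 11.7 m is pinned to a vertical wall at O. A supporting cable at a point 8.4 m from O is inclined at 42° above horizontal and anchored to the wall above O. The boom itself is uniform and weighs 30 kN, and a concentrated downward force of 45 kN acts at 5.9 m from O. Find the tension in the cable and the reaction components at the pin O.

T = 78.46 kN, O_x = 58.31 kN, O_y = 22.50 kN

ΣM about O: T·sin42°·8.4 − 30·5.85 − 45·5.9 = 0 → T = 441/(8.4·0.669131) = 78.46 kN.
ΣF_x = 0: O_x − T·cos42° = 0 → O_x = 78.46 × 0.743145 = 58.31 kN.
ΣF_y = 0: O_y + T·sin42° − 30 − 45 = 0 → O_y = 75 − 78.46 × 0.669131 = 22.50 kN.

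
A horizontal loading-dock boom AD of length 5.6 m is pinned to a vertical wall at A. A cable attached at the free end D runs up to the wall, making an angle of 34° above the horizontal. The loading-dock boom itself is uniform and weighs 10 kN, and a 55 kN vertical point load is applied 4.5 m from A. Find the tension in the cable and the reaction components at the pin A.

ΣM about A: T·sin34°·5.6 − 10·2.8 − 55·4.5 = 0 → T = 275.5/(5.6·0.559193) = 87.9775 ≈ 87.98 kN.
ΣF_x = 0: A_x − T·cos34° = 0 → A_x = 87.9775 × 0.829038 = 72.94 kN.
ΣF_y = 0: A_y + T·sin34° − 10 − 55 = 0 → A_y = 65 − 87.9775 × 0.559193 = 15.80 kN.

T = 87.98 kN, A_x = 72.94 kN, A_y = 15.80 kN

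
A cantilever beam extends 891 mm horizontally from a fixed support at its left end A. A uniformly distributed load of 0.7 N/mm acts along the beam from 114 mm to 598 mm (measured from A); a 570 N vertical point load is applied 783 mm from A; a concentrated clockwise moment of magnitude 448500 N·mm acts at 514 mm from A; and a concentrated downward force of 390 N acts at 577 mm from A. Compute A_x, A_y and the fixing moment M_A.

Resultant of the distributed load: 0.7 × 484 = 338.8 N at 356 mm from A.
ΣF_x = 0: A_x = 0.
ΣF_y = 0: A_y − 0.7·484 − 570 − 390 = 0 → A_y = 1299 N.
ΣM about A: M_A − (0.7·484)·356 − 570·783 − 448500 − 390·577 = 0 → M_A = 1240000 N·mm.

A_x = 0, A_y = 1299 N, M_A = 1240000 N·mm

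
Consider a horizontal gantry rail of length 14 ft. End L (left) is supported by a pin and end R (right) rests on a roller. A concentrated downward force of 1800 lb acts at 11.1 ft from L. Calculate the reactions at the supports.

ΣM about L: R_y·14 − 1800·11.1 = 0 → R_y = 19980/14 = 1427.14 ≈ 1427 lb.
ΣF_y = 0: L_y + 1427.14 − 1800 = 0 → L_y = 372.9 lb.
ΣF_x = 0: no horizontal applied forces, so L_x = 0.

L_x = 0, L_y = 372.9 lb, R_y = 1427 lb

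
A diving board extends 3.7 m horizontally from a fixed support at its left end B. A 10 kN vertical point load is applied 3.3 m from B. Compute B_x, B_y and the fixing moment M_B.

B_x = 0, B_y = 10.00 kN, M_B = 33.00 kN·m

ΣF_x = 0: B_x = 0.
ΣF_y = 0: B_y − 10 = 0 → B_y = 10.00 kN.
ΣM about B: M_B − 10·3.3 = 0 → M_B = 33.00 kN·m.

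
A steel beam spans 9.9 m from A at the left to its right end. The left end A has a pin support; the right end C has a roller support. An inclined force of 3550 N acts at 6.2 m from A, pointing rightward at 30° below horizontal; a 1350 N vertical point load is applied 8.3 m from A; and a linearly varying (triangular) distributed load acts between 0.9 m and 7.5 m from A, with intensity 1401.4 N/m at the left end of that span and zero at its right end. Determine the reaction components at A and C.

Resultant of the triangular load: ½ × 1401.4 × 6.6 = 4624.62 N, acting at 3.1 m from A (one-third of the span from the peak).
Taking moments about A: C_y·9.9 − 3550·sin30°·6.2 − 1350·8.3 − (½·1401.4·6.6)·3.1 = 0 → C_y = 36546.322/9.9 = 3691.55 ≈ 3692 N.
ΣF_y = 0: A_y + 3691.55 − 3550·sin30° − 1350 − ½·1401.4·6.6 = 0 → A_y = 4058 N.
ΣF_x = 0: A_x + 3550·cos30° = 0 → A_x = -3074 N.

A_x = -3074 N, A_y = 4058 N, C_y = 3692 N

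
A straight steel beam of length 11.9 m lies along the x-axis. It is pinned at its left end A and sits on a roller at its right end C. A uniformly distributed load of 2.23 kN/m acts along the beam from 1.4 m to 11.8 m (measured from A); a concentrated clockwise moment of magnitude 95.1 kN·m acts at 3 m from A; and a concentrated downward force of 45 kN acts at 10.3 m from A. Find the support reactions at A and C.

Resultant of the distributed load: 2.23 × 10.4 = 23.192 kN at 6.6 m from A.
Taking moments about A: C_y·11.9 − (2.23·10.4)·6.6 − 95.1 − 45·10.3 = 0 → C_y = 711.6672/11.9 = 59.804 ≈ 59.80 kN.
ΣF_y = 0: A_y + 59.804 − 2.23·10.4 − 45 = 0 → A_y = 8.388 kN.
ΣF_x = 0: no horizontal applied forces, so A_x = 0.

A_x = 0, A_y = 8.388 kN, C_y = 59.80 kN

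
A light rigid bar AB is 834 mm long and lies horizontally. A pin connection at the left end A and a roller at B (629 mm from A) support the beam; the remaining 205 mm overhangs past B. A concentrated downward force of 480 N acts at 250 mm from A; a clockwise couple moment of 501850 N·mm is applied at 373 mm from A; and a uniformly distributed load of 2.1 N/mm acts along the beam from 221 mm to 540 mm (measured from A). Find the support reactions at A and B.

A_x = 0, A_y = -244.0 N, B_y = 1394 N

Resultant of the distributed load: 2.1 × 319 = 669.9 N at 380.5 mm from A.
Moments about A: B_y·629 − 480·250 − 501850 − (2.1·319)·380.5 = 0 → B_y = 876746.95/629 = 1393.87 ≈ 1394 N.
ΣF_y = 0: A_y + 1393.87 − 480 − 2.1·319 = 0 → A_y = -244.0 N.
ΣF_x = 0: no horizontal applied forces, so A_x = 0.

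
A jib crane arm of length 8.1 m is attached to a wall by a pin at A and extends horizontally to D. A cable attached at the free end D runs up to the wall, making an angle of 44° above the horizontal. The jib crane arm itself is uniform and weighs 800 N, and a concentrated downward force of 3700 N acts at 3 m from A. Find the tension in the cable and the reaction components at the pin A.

T = 2549 N, A_x = 1833 N, A_y = 2730 N

ΣM about A: T·sin44°·8.1 − 800·4.05 − 3700·3 = 0 → T = 14340/(8.1·0.694658) = 2548.55 ≈ 2549 N.
ΣF_x = 0: A_x − T·cos44° = 0 → A_x = 2548.55 × 0.71934 = 1833 N.
ΣF_y = 0: A_y + T·sin44° − 800 − 3700 = 0 → A_y = 4500 − 2548.55 × 0.694658 = 2730 N.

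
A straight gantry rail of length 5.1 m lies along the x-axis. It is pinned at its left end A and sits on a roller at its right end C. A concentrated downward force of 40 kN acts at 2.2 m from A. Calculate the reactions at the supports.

A_x = 0, A_y = 22.75 kN, C_y = 17.25 kN

Moments about A: C_y·5.1 − 40·2.2 = 0 → C_y = 88/5.1 = 17.2549 ≈ 17.25 kN.
ΣF_y = 0: A_y + 17.2549 − 40 = 0 → A_y = 22.75 kN.
ΣF_x = 0: no horizontal applied forces, so A_x = 0.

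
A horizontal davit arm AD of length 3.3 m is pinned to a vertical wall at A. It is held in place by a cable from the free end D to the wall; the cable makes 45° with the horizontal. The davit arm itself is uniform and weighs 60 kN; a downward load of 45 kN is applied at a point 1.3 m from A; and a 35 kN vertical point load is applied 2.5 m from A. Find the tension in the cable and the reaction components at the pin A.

ΣM about A: T·sin45°·3.3 − 60·1.65 − 45·1.3 − 35·2.5 = 0 → T = 245/(3.3·0.707107) = 104.995 ≈ 105.0 kN.
ΣF_x = 0: A_x − T·cos45° = 0 → A_x = 104.995 × 0.707107 = 74.24 kN.
ΣF_y = 0: A_y + T·sin45° − 60 − 45 − 35 = 0 → A_y = 140 − 104.995 × 0.707107 = 65.76 kN.

T = 105.0 kN, A_x = 74.24 kN, A_y = 65.76 kN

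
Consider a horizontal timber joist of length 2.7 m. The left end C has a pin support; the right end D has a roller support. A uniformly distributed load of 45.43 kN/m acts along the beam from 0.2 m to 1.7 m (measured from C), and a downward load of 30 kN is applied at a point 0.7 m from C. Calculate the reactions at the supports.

Resultant of the distributed load: 45.43 × 1.5 = 68.145 kN at 0.95 m from C.
Moments about C: D_y·2.7 − (45.43·1.5)·0.95 − 30·0.7 = 0 → D_y = 85.73775/2.7 = 31.7547 ≈ 31.75 kN.
ΣF_y = 0: C_y + 31.7547 − 45.43·1.5 − 30 = 0 → C_y = 66.39 kN.
ΣF_x = 0: no horizontal applied forces, so C_x = 0.

C_x = 0, C_y = 66.39 kN, D_y = 31.75 kN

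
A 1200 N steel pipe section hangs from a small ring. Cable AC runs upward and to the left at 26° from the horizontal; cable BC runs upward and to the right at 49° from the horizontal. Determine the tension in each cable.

ΣF_x = 0: −T_AC·cos26° + T_BC·cos49° = 0 → T_BC = 1.36999·T_AC.
ΣF_y = 0: T_AC·sin26° + T_BC·sin49° = 1200.
Substitute: T_AC·(0.438371 + 1.36999·0.75471) = 1200 → T_AC = 815.042 ≈ 815.0 N.
Then T_BC = 1.36999 × 815.042 = 1117 N.

T_AC = 815.0 N, T_BC = 1117 N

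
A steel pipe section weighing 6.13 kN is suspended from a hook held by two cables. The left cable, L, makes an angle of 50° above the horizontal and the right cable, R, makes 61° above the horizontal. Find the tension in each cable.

ΣF_x = 0: −T_L·cos50° + T_R·cos61° = 0 → T_R = 1.32586·T_L.
ΣF_y = 0: T_L·sin50° + T_R·sin61° = 6.13.
Substitute: T_L·(0.766044 + 1.32586·0.87462) = 6.13 → T_L = 3.18331 ≈ 3.183 kN.
Then T_R = 1.32586 × 3.18331 = 4.221 kN.

T_L = 3.183 kN, T_R = 4.221 kN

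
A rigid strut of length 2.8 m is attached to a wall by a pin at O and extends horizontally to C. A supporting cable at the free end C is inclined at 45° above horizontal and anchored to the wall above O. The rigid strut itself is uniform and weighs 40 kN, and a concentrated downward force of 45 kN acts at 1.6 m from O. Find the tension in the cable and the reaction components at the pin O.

ΣM about O: T·sin45°·2.8 − 40·1.4 − 45·1.6 = 0 → T = 128/(2.8·0.707107) = 64.6497 ≈ 64.65 kN.
ΣF_x = 0: O_x − T·cos45° = 0 → O_x = 64.6497 × 0.707107 = 45.71 kN.
ΣF_y = 0: O_y + T·sin45° − 40 − 45 = 0 → O_y = 85 − 64.6497 × 0.707107 = 39.29 kN.

T = 64.65 kN, O_x = 45.71 kN, O_y = 39.29 kN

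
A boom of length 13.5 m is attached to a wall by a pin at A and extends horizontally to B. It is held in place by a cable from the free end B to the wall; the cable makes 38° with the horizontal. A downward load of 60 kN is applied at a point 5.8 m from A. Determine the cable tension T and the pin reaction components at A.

T = 41.87 kN, A_x = 32.99 kN, A_y = 34.22 kN

ΣM about A: T·sin38°·13.5 − 60·5.8 = 0 → T = 348/(13.5·0.615661) = 41.8701 ≈ 41.87 kN.
ΣF_x = 0: A_x − T·cos38° = 0 → A_x = 41.8701 × 0.788011 = 32.99 kN.
ΣF_y = 0: A_y + T·sin38° − 60 = 0 → A_y = 60 − 41.8701 × 0.615661 = 34.22 kN.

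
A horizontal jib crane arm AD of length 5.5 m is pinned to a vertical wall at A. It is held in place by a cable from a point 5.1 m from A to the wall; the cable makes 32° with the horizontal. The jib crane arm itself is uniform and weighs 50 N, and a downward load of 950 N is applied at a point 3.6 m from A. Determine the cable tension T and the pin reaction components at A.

T = 1316 N, A_x = 1116 N, A_y = 302.5 N

ΣM about A: T·sin32°·5.1 − 50·2.75 − 950·3.6 = 0 → T = 3557.5/(5.1·0.529919) = 1316.33 ≈ 1316 N.
ΣF_x = 0: A_x − T·cos32° = 0 → A_x = 1316.33 × 0.848048 = 1116 N.
ΣF_y = 0: A_y + T·sin32° − 50 − 950 = 0 → A_y = 1000 − 1316.33 × 0.529919 = 302.5 N.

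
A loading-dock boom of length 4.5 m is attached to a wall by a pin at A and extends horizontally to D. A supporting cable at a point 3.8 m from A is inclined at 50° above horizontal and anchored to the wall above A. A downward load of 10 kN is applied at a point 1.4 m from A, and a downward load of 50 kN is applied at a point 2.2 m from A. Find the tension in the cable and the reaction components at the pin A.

ΣM about A: T·sin50°·3.8 − 10·1.4 − 50·2.2 = 0 → T = 124/(3.8·0.766044) = 42.5975 ≈ 42.60 kN.
ΣF_x = 0: A_x − T·cos50° = 0 → A_x = 42.5975 × 0.642788 = 27.38 kN.
ΣF_y = 0: A_y + T·sin50° − 10 − 50 = 0 → A_y = 60 − 42.5975 × 0.766044 = 27.37 kN.

T = 42.60 kN, A_x = 27.38 kN, A_y = 27.37 kN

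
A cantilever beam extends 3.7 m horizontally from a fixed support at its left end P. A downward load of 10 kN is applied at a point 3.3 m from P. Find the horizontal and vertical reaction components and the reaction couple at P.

ΣF_x = 0: P_x = 0.
ΣF_y = 0: P_y − 10 = 0 → P_y = 10.00 kN.
ΣM about P: M_P − 10·3.3 = 0 → M_P = 33.00 kN·m.

P_x = 0, P_y = 10.00 kN, M_P = 33.00 kN·m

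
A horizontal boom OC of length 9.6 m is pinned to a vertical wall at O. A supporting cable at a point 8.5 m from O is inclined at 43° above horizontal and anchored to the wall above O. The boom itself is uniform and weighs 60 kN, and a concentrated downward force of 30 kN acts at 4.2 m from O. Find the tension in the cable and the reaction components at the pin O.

T = 71.42 kN, O_x = 52.23 kN, O_y = 41.29 kN

ΣM about O: T·sin43°·8.5 − 60·4.8 − 30·4.2 = 0 → T = 414/(8.5·0.681998) = 71.4165 ≈ 71.42 kN.
ΣF_x = 0: O_x − T·cos43° = 0 → O_x = 71.4165 × 0.731354 = 52.23 kN.
ΣF_y = 0: O_y + T·sin43° − 60 − 30 = 0 → O_y = 90 − 71.4165 × 0.681998 = 41.29 kN.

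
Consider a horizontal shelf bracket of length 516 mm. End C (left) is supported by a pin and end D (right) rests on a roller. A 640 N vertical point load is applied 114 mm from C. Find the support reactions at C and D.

Taking moments about C: D_y·516 − 640·114 = 0 → D_y = 72960/516 = 141.395 ≈ 141.4 N.
ΣF_y = 0: C_y + 141.395 − 640 = 0 → C_y = 498.6 N.
ΣF_x = 0: no horizontal applied forces, so C_x = 0.

C_x = 0, C_y = 498.6 N, D_y = 141.4 N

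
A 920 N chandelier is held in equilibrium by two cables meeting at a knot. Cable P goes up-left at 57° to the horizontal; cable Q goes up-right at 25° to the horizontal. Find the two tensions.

T_P = 842.0 N, T_Q = 506.0 N

ΣF_x = 0: −T_P·cos57° + T_Q·cos25° = 0 → T_Q = 0.600943·T_P.
ΣF_y = 0: T_P·sin57° + T_Q·sin25° = 920.
Substitute: T_P·(0.838671 + 0.600943·0.422618) = 920 → T_P = 841.997 ≈ 842.0 N.
Then T_Q = 0.600943 × 841.997 = 506.0 N.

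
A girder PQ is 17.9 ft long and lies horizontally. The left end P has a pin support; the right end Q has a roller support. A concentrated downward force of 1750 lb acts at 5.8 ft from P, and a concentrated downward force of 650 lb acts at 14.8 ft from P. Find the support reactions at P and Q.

Moments about P: Q_y·17.9 − 1750·5.8 − 650·14.8 = 0 → Q_y = 19770/17.9 = 1104.47 ≈ 1104 lb.
ΣF_y = 0: P_y + 1104.47 − 1750 − 650 = 0 → P_y = 1296 lb.
ΣF_x = 0: no horizontal applied forces, so P_x = 0.

P_x = 0, P_y = 1296 lb, Q_y = 1104 lb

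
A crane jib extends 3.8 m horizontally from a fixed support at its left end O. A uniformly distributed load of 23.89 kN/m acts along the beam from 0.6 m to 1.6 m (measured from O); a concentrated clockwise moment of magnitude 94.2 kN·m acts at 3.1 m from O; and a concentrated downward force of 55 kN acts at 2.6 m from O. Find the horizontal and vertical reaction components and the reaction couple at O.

O_x = 0, O_y = 78.89 kN, M_O = 263.5 kN·m

Resultant of the distributed load: 23.89 × 1 = 23.89 kN at 1.1 m from O.
ΣF_x = 0: O_x = 0.
ΣF_y = 0: O_y − 23.89·1 − 55 = 0 → O_y = 78.89 kN.
ΣM about O: M_O − (23.89·1)·1.1 − 94.2 − 55·2.6 = 0 → M_O = 263.5 kN·m.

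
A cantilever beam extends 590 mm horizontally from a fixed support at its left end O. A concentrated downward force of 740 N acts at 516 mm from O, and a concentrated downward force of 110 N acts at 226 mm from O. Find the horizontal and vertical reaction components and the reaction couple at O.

ΣF_x = 0: O_x = 0.
ΣF_y = 0: O_y − 740 − 110 = 0 → O_y = 850.0 N.
ΣM about O: M_O − 740·516 − 110·226 = 0 → M_O = 406700 N·mm.

O_x = 0, O_y = 850.0 N, M_O = 406700 N·mm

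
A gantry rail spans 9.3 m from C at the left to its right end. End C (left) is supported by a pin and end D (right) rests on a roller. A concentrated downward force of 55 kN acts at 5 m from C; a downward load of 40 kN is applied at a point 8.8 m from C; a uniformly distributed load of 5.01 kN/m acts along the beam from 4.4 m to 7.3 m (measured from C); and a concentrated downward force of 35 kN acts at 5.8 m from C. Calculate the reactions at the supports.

Resultant of the distributed load: 5.01 × 2.9 = 14.529 kN at 5.85 m from C.
ΣM about C: D_y·9.3 − 55·5 − 40·8.8 − (5.01·2.9)·5.85 − 35·5.8 = 0 → D_y = 914.99465/9.3 = 98.3865 ≈ 98.39 kN.
ΣF_y = 0: C_y + 98.3865 − 55 − 40 − 5.01·2.9 − 35 = 0 → C_y = 46.14 kN.
ΣF_x = 0: no horizontal applied forces, so C_x = 0.

C_x = 0, C_y = 46.14 kN, D_y = 98.39 kN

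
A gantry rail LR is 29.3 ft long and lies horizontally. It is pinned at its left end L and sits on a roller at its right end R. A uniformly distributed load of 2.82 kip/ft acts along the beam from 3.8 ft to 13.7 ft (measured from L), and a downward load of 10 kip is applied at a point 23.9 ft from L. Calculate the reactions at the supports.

Resultant of the distributed load: 2.82 × 9.9 = 27.918 kip at 8.75 ft from L.
Moments about L: R_y·29.3 − (2.82·9.9)·8.75 − 10·23.9 = 0 → R_y = 483.2825/29.3 = 16.4943 ≈ 16.49 kip.
ΣF_y = 0: L_y + 16.4943 − 2.82·9.9 − 10 = 0 → L_y = 21.42 kip.
ΣF_x = 0: no horizontal applied forces, so L_x = 0.

L_x = 0, L_y = 21.42 kip, R_y = 16.49 kip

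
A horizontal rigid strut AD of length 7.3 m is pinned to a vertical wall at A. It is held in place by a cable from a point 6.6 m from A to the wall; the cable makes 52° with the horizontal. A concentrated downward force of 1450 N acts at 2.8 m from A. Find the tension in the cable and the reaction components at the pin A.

T = 780.6 N, A_x = 480.6 N, A_y = 834.8 N

ΣM about A: T·sin52°·6.6 − 1450·2.8 = 0 → T = 4060/(6.6·0.788011) = 780.638 ≈ 780.6 N.
ΣF_x = 0: A_x − T·cos52° = 0 → A_x = 780.638 × 0.615661 = 480.6 N.
ΣF_y = 0: A_y + T·sin52° − 1450 = 0 → A_y = 1450 − 780.638 × 0.788011 = 834.8 N.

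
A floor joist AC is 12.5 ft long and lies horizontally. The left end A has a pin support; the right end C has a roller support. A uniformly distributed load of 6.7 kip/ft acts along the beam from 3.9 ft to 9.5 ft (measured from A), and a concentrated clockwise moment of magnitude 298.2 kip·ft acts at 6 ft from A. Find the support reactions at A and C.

Resultant of the distributed load: 6.7 × 5.6 = 37.52 kip at 6.7 ft from A.
Taking moments about A: C_y·12.5 − (6.7·5.6)·6.7 − 298.2 = 0 → C_y = 549.584/12.5 = 43.9667 ≈ 43.97 kip.
ΣF_y = 0: A_y + 43.9667 − 6.7·5.6 = 0 → A_y = -6.447 kip.
ΣF_x = 0: no horizontal applied forces, so A_x = 0.

A_x = 0, A_y = -6.447 kip, C_y = 43.97 kip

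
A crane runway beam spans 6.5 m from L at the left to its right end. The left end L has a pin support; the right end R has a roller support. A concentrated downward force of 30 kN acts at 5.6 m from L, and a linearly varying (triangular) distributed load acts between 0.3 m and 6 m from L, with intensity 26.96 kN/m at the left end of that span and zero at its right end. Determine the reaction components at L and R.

Resultant of the triangular load: ½ × 26.96 × 5.7 = 76.836 kN, acting at 2.2 m from L (one-third of the span from the peak).
Taking moments about L: R_y·6.5 − 30·5.6 − (½·26.96·5.7)·2.2 = 0 → R_y = 337.0392/6.5 = 51.8522 ≈ 51.85 kN.
ΣF_y = 0: L_y + 51.8522 − 30 − ½·26.96·5.7 = 0 → L_y = 54.98 kN.
ΣF_x = 0: no horizontal applied forces, so L_x = 0.

L_x = 0, L_y = 54.98 kN, R_y = 51.85 kN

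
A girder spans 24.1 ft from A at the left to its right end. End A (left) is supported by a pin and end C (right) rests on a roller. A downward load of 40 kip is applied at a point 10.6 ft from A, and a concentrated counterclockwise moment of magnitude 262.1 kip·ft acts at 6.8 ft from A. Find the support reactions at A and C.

Moments about A: C_y·24.1 − 40·10.6 + 262.1 = 0 → C_y = 161.9/24.1 = 6.71784 ≈ 6.718 kip.
ΣF_y = 0: A_y + 6.71784 − 40 = 0 → A_y = 33.28 kip.
ΣF_x = 0: no horizontal applied forces, so A_x = 0.

A_x = 0, A_y = 33.28 kip, C_y = 6.718 kip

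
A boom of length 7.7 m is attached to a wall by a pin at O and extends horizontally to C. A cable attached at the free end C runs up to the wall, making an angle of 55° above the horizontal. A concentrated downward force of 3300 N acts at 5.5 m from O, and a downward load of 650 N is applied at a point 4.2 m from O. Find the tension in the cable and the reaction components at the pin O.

ΣM about O: T·sin55°·7.7 − 3300·5.5 − 650·4.2 = 0 → T = 20880/(7.7·0.819152) = 3310.36 ≈ 3310 N.
ΣF_x = 0: O_x − T·cos55° = 0 → O_x = 3310.36 × 0.573576 = 1899 N.
ΣF_y = 0: O_y + T·sin55° − 3300 − 650 = 0 → O_y = 3950 − 3310.36 × 0.819152 = 1238 N.

T = 3310 N, O_x = 1899 N, O_y = 1238 N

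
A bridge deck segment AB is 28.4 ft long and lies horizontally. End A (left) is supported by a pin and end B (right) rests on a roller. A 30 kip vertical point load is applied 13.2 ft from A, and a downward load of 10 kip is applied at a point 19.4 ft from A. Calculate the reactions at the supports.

A_x = 0, A_y = 19.23 kip, B_y = 20.77 kip

Taking moments about A: B_y·28.4 − 30·13.2 − 10·19.4 = 0 → B_y = 590/28.4 = 20.7746 ≈ 20.77 kip.
ΣF_y = 0: A_y + 20.7746 − 30 − 10 = 0 → A_y = 19.23 kip.
ΣF_x = 0: no horizontal applied forces, so A_x = 0.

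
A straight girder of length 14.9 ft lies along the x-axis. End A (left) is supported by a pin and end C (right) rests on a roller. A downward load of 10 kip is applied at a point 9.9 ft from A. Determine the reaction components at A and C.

A_x = 0, A_y = 3.356 kip, C_y = 6.644 kip

Moments about A: C_y·14.9 − 10·9.9 = 0 → C_y = 99/14.9 = 6.6443 ≈ 6.644 kip.
ΣF_y = 0: A_y + 6.6443 − 10 = 0 → A_y = 3.356 kip.
ΣF_x = 0: no horizontal applied forces, so A_x = 0.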